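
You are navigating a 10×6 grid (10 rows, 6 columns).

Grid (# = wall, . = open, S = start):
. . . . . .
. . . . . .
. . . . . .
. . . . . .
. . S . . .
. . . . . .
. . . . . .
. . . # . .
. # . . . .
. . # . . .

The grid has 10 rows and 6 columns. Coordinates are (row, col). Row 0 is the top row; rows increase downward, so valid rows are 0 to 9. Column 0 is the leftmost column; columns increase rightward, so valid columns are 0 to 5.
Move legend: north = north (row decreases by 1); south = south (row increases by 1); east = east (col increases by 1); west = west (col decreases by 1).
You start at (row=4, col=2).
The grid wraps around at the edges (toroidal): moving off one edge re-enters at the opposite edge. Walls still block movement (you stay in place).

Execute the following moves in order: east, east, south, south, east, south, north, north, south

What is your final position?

Start: (row=4, col=2)
  east (east): (row=4, col=2) -> (row=4, col=3)
  east (east): (row=4, col=3) -> (row=4, col=4)
  south (south): (row=4, col=4) -> (row=5, col=4)
  south (south): (row=5, col=4) -> (row=6, col=4)
  east (east): (row=6, col=4) -> (row=6, col=5)
  south (south): (row=6, col=5) -> (row=7, col=5)
  north (north): (row=7, col=5) -> (row=6, col=5)
  north (north): (row=6, col=5) -> (row=5, col=5)
  south (south): (row=5, col=5) -> (row=6, col=5)
Final: (row=6, col=5)

Answer: Final position: (row=6, col=5)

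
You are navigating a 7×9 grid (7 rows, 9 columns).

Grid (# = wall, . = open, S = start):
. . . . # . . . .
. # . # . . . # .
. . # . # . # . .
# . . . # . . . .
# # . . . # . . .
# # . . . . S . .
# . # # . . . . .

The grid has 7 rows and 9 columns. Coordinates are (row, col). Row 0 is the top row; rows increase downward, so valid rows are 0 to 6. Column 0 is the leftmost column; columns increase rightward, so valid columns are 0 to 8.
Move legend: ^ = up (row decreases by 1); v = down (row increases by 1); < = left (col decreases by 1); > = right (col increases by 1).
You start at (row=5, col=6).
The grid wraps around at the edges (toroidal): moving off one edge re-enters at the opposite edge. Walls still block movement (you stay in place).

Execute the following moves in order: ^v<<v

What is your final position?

Start: (row=5, col=6)
  ^ (up): (row=5, col=6) -> (row=4, col=6)
  v (down): (row=4, col=6) -> (row=5, col=6)
  < (left): (row=5, col=6) -> (row=5, col=5)
  < (left): (row=5, col=5) -> (row=5, col=4)
  v (down): (row=5, col=4) -> (row=6, col=4)
Final: (row=6, col=4)

Answer: Final position: (row=6, col=4)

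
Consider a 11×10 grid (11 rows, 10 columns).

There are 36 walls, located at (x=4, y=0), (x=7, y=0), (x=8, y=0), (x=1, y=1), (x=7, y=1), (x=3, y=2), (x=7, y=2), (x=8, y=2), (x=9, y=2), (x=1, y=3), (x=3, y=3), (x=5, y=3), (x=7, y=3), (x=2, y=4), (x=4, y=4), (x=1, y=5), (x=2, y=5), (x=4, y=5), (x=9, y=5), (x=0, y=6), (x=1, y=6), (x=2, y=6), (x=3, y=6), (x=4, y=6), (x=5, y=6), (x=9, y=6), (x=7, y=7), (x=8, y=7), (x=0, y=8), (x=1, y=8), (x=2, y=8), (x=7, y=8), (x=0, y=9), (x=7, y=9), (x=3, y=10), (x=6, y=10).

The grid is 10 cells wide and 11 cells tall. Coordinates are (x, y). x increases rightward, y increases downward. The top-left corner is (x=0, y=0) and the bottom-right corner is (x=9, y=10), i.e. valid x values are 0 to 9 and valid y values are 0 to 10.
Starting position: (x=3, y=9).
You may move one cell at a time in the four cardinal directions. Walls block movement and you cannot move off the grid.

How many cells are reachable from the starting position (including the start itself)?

BFS flood-fill from (x=3, y=9):
  Distance 0: (x=3, y=9)
  Distance 1: (x=3, y=8), (x=2, y=9), (x=4, y=9)
  Distance 2: (x=3, y=7), (x=4, y=8), (x=1, y=9), (x=5, y=9), (x=2, y=10), (x=4, y=10)
  Distance 3: (x=2, y=7), (x=4, y=7), (x=5, y=8), (x=6, y=9), (x=1, y=10), (x=5, y=10)
  Distance 4: (x=1, y=7), (x=5, y=7), (x=6, y=8), (x=0, y=10)
  Distance 5: (x=0, y=7), (x=6, y=7)
  Distance 6: (x=6, y=6)
  Distance 7: (x=6, y=5), (x=7, y=6)
  Distance 8: (x=6, y=4), (x=5, y=5), (x=7, y=5), (x=8, y=6)
  Distance 9: (x=6, y=3), (x=5, y=4), (x=7, y=4), (x=8, y=5)
  Distance 10: (x=6, y=2), (x=8, y=4)
  Distance 11: (x=6, y=1), (x=5, y=2), (x=8, y=3), (x=9, y=4)
  Distance 12: (x=6, y=0), (x=5, y=1), (x=4, y=2), (x=9, y=3)
  Distance 13: (x=5, y=0), (x=4, y=1), (x=4, y=3)
  Distance 14: (x=3, y=1)
  Distance 15: (x=3, y=0), (x=2, y=1)
  Distance 16: (x=2, y=0), (x=2, y=2)
  Distance 17: (x=1, y=0), (x=1, y=2), (x=2, y=3)
  Distance 18: (x=0, y=0), (x=0, y=2)
  Distance 19: (x=0, y=1), (x=0, y=3)
  Distance 20: (x=0, y=4)
  Distance 21: (x=1, y=4), (x=0, y=5)
Total reachable: 61 (grid has 74 open cells total)

Answer: Reachable cells: 61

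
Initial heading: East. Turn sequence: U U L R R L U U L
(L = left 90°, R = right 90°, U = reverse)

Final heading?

Answer: Final heading: North

Derivation:
Start: East
  U (U-turn (180°)) -> West
  U (U-turn (180°)) -> East
  L (left (90° counter-clockwise)) -> North
  R (right (90° clockwise)) -> East
  R (right (90° clockwise)) -> South
  L (left (90° counter-clockwise)) -> East
  U (U-turn (180°)) -> West
  U (U-turn (180°)) -> East
  L (left (90° counter-clockwise)) -> North
Final: North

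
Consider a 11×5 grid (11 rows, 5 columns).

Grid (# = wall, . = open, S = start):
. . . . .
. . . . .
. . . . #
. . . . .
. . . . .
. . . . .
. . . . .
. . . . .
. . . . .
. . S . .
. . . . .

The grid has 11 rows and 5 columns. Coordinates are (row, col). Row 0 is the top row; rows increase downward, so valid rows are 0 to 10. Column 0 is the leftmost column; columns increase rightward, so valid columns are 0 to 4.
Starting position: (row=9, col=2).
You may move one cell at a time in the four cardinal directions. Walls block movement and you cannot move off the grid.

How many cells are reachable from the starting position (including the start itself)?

Answer: Reachable cells: 54

Derivation:
BFS flood-fill from (row=9, col=2):
  Distance 0: (row=9, col=2)
  Distance 1: (row=8, col=2), (row=9, col=1), (row=9, col=3), (row=10, col=2)
  Distance 2: (row=7, col=2), (row=8, col=1), (row=8, col=3), (row=9, col=0), (row=9, col=4), (row=10, col=1), (row=10, col=3)
  Distance 3: (row=6, col=2), (row=7, col=1), (row=7, col=3), (row=8, col=0), (row=8, col=4), (row=10, col=0), (row=10, col=4)
  Distance 4: (row=5, col=2), (row=6, col=1), (row=6, col=3), (row=7, col=0), (row=7, col=4)
  Distance 5: (row=4, col=2), (row=5, col=1), (row=5, col=3), (row=6, col=0), (row=6, col=4)
  Distance 6: (row=3, col=2), (row=4, col=1), (row=4, col=3), (row=5, col=0), (row=5, col=4)
  Distance 7: (row=2, col=2), (row=3, col=1), (row=3, col=3), (row=4, col=0), (row=4, col=4)
  Distance 8: (row=1, col=2), (row=2, col=1), (row=2, col=3), (row=3, col=0), (row=3, col=4)
  Distance 9: (row=0, col=2), (row=1, col=1), (row=1, col=3), (row=2, col=0)
  Distance 10: (row=0, col=1), (row=0, col=3), (row=1, col=0), (row=1, col=4)
  Distance 11: (row=0, col=0), (row=0, col=4)
Total reachable: 54 (grid has 54 open cells total)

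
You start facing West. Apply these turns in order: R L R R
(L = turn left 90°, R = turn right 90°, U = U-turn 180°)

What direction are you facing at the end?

Start: West
  R (right (90° clockwise)) -> North
  L (left (90° counter-clockwise)) -> West
  R (right (90° clockwise)) -> North
  R (right (90° clockwise)) -> East
Final: East

Answer: Final heading: East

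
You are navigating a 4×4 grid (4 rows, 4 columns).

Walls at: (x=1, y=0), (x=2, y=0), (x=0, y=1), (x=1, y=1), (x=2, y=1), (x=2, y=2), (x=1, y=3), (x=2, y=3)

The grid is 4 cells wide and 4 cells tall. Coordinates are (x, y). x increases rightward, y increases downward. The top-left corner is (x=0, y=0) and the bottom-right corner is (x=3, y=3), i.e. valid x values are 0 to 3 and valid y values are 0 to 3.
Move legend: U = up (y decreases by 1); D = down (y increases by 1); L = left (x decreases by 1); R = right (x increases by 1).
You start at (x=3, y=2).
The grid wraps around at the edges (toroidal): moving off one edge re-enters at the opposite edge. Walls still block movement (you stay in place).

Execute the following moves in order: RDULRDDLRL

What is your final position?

Start: (x=3, y=2)
  R (right): (x=3, y=2) -> (x=0, y=2)
  D (down): (x=0, y=2) -> (x=0, y=3)
  U (up): (x=0, y=3) -> (x=0, y=2)
  L (left): (x=0, y=2) -> (x=3, y=2)
  R (right): (x=3, y=2) -> (x=0, y=2)
  D (down): (x=0, y=2) -> (x=0, y=3)
  D (down): (x=0, y=3) -> (x=0, y=0)
  L (left): (x=0, y=0) -> (x=3, y=0)
  R (right): (x=3, y=0) -> (x=0, y=0)
  L (left): (x=0, y=0) -> (x=3, y=0)
Final: (x=3, y=0)

Answer: Final position: (x=3, y=0)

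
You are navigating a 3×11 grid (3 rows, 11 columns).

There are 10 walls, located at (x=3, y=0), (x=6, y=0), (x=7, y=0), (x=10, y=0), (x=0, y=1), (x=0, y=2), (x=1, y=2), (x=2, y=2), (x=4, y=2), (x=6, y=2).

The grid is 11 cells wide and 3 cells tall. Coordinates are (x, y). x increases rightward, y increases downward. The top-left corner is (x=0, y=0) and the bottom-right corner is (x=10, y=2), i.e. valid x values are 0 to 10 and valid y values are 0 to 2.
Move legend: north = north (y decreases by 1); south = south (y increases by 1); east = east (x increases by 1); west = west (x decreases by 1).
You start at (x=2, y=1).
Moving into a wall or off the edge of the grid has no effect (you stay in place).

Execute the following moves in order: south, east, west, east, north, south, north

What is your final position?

Start: (x=2, y=1)
  south (south): blocked, stay at (x=2, y=1)
  east (east): (x=2, y=1) -> (x=3, y=1)
  west (west): (x=3, y=1) -> (x=2, y=1)
  east (east): (x=2, y=1) -> (x=3, y=1)
  north (north): blocked, stay at (x=3, y=1)
  south (south): (x=3, y=1) -> (x=3, y=2)
  north (north): (x=3, y=2) -> (x=3, y=1)
Final: (x=3, y=1)

Answer: Final position: (x=3, y=1)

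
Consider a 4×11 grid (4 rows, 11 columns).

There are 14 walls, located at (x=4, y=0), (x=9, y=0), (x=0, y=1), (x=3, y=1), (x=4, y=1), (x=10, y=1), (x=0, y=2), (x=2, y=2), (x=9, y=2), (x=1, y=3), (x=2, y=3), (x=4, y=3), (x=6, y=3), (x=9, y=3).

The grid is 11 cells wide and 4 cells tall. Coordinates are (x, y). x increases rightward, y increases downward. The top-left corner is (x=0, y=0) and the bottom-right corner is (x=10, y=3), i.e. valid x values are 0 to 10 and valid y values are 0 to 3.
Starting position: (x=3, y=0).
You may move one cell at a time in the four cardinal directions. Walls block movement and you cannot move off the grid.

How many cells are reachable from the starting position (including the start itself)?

Answer: Reachable cells: 7

Derivation:
BFS flood-fill from (x=3, y=0):
  Distance 0: (x=3, y=0)
  Distance 1: (x=2, y=0)
  Distance 2: (x=1, y=0), (x=2, y=1)
  Distance 3: (x=0, y=0), (x=1, y=1)
  Distance 4: (x=1, y=2)
Total reachable: 7 (grid has 30 open cells total)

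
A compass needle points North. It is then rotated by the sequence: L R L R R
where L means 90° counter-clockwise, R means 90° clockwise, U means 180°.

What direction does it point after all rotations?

Answer: Final heading: East

Derivation:
Start: North
  L (left (90° counter-clockwise)) -> West
  R (right (90° clockwise)) -> North
  L (left (90° counter-clockwise)) -> West
  R (right (90° clockwise)) -> North
  R (right (90° clockwise)) -> East
Final: East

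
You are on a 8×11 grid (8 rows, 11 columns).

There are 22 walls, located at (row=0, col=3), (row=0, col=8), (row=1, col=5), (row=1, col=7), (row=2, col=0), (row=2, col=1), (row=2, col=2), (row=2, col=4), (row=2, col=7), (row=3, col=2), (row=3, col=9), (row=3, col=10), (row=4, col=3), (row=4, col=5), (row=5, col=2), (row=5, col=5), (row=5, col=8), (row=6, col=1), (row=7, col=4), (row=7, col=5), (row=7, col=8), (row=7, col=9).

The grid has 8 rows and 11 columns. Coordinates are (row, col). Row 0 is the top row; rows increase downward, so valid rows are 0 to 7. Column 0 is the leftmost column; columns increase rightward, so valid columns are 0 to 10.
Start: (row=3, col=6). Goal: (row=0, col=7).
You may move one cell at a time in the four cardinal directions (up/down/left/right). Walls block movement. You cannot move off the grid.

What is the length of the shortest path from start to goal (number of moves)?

Answer: Shortest path length: 4

Derivation:
BFS from (row=3, col=6) until reaching (row=0, col=7):
  Distance 0: (row=3, col=6)
  Distance 1: (row=2, col=6), (row=3, col=5), (row=3, col=7), (row=4, col=6)
  Distance 2: (row=1, col=6), (row=2, col=5), (row=3, col=4), (row=3, col=8), (row=4, col=7), (row=5, col=6)
  Distance 3: (row=0, col=6), (row=2, col=8), (row=3, col=3), (row=4, col=4), (row=4, col=8), (row=5, col=7), (row=6, col=6)
  Distance 4: (row=0, col=5), (row=0, col=7), (row=1, col=8), (row=2, col=3), (row=2, col=9), (row=4, col=9), (row=5, col=4), (row=6, col=5), (row=6, col=7), (row=7, col=6)  <- goal reached here
One shortest path (4 moves): (row=3, col=6) -> (row=2, col=6) -> (row=1, col=6) -> (row=0, col=6) -> (row=0, col=7)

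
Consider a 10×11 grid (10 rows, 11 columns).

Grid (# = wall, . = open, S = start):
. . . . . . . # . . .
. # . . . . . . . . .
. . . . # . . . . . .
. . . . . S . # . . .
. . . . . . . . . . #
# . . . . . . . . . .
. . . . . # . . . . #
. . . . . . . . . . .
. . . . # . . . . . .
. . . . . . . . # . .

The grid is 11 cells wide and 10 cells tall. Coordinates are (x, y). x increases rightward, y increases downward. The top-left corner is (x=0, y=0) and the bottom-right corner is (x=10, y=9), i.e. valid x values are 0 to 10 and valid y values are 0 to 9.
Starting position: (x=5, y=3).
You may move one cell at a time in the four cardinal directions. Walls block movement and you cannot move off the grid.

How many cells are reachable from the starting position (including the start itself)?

Answer: Reachable cells: 100

Derivation:
BFS flood-fill from (x=5, y=3):
  Distance 0: (x=5, y=3)
  Distance 1: (x=5, y=2), (x=4, y=3), (x=6, y=3), (x=5, y=4)
  Distance 2: (x=5, y=1), (x=6, y=2), (x=3, y=3), (x=4, y=4), (x=6, y=4), (x=5, y=5)
  Distance 3: (x=5, y=0), (x=4, y=1), (x=6, y=1), (x=3, y=2), (x=7, y=2), (x=2, y=3), (x=3, y=4), (x=7, y=4), (x=4, y=5), (x=6, y=5)
  Distance 4: (x=4, y=0), (x=6, y=0), (x=3, y=1), (x=7, y=1), (x=2, y=2), (x=8, y=2), (x=1, y=3), (x=2, y=4), (x=8, y=4), (x=3, y=5), (x=7, y=5), (x=4, y=6), (x=6, y=6)
  Distance 5: (x=3, y=0), (x=2, y=1), (x=8, y=1), (x=1, y=2), (x=9, y=2), (x=0, y=3), (x=8, y=3), (x=1, y=4), (x=9, y=4), (x=2, y=5), (x=8, y=5), (x=3, y=6), (x=7, y=6), (x=4, y=7), (x=6, y=7)
  Distance 6: (x=2, y=0), (x=8, y=0), (x=9, y=1), (x=0, y=2), (x=10, y=2), (x=9, y=3), (x=0, y=4), (x=1, y=5), (x=9, y=5), (x=2, y=6), (x=8, y=6), (x=3, y=7), (x=5, y=7), (x=7, y=7), (x=6, y=8)
  Distance 7: (x=1, y=0), (x=9, y=0), (x=0, y=1), (x=10, y=1), (x=10, y=3), (x=10, y=5), (x=1, y=6), (x=9, y=6), (x=2, y=7), (x=8, y=7), (x=3, y=8), (x=5, y=8), (x=7, y=8), (x=6, y=9)
  Distance 8: (x=0, y=0), (x=10, y=0), (x=0, y=6), (x=1, y=7), (x=9, y=7), (x=2, y=8), (x=8, y=8), (x=3, y=9), (x=5, y=9), (x=7, y=9)
  Distance 9: (x=0, y=7), (x=10, y=7), (x=1, y=8), (x=9, y=8), (x=2, y=9), (x=4, y=9)
  Distance 10: (x=0, y=8), (x=10, y=8), (x=1, y=9), (x=9, y=9)
  Distance 11: (x=0, y=9), (x=10, y=9)
Total reachable: 100 (grid has 100 open cells total)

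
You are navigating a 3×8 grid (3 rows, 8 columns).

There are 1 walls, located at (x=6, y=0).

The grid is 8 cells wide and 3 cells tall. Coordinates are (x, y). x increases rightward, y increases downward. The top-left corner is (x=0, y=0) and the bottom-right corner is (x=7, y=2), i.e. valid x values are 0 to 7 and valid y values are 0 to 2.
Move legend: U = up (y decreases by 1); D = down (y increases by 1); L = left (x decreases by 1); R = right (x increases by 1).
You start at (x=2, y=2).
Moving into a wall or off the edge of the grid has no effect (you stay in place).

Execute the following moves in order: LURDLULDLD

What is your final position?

Answer: Final position: (x=0, y=2)

Derivation:
Start: (x=2, y=2)
  L (left): (x=2, y=2) -> (x=1, y=2)
  U (up): (x=1, y=2) -> (x=1, y=1)
  R (right): (x=1, y=1) -> (x=2, y=1)
  D (down): (x=2, y=1) -> (x=2, y=2)
  L (left): (x=2, y=2) -> (x=1, y=2)
  U (up): (x=1, y=2) -> (x=1, y=1)
  L (left): (x=1, y=1) -> (x=0, y=1)
  D (down): (x=0, y=1) -> (x=0, y=2)
  L (left): blocked, stay at (x=0, y=2)
  D (down): blocked, stay at (x=0, y=2)
Final: (x=0, y=2)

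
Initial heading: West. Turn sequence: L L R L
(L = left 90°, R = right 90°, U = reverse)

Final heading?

Start: West
  L (left (90° counter-clockwise)) -> South
  L (left (90° counter-clockwise)) -> East
  R (right (90° clockwise)) -> South
  L (left (90° counter-clockwise)) -> East
Final: East

Answer: Final heading: East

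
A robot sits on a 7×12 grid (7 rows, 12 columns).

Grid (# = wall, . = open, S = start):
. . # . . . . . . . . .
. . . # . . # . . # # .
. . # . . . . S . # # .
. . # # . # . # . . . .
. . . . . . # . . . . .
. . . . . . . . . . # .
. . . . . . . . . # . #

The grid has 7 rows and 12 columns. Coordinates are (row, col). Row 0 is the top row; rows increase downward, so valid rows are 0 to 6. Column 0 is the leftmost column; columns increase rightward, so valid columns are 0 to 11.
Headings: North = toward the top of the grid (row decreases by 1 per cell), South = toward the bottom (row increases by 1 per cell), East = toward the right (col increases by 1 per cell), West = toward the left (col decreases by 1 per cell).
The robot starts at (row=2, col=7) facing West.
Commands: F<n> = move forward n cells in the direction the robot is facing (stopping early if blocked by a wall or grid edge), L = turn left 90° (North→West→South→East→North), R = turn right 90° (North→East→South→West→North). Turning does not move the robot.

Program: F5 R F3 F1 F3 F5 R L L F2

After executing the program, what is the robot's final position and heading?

Start: (row=2, col=7), facing West
  F5: move forward 4/5 (blocked), now at (row=2, col=3)
  R: turn right, now facing North
  F3: move forward 0/3 (blocked), now at (row=2, col=3)
  F1: move forward 0/1 (blocked), now at (row=2, col=3)
  F3: move forward 0/3 (blocked), now at (row=2, col=3)
  F5: move forward 0/5 (blocked), now at (row=2, col=3)
  R: turn right, now facing East
  L: turn left, now facing North
  L: turn left, now facing West
  F2: move forward 0/2 (blocked), now at (row=2, col=3)
Final: (row=2, col=3), facing West

Answer: Final position: (row=2, col=3), facing West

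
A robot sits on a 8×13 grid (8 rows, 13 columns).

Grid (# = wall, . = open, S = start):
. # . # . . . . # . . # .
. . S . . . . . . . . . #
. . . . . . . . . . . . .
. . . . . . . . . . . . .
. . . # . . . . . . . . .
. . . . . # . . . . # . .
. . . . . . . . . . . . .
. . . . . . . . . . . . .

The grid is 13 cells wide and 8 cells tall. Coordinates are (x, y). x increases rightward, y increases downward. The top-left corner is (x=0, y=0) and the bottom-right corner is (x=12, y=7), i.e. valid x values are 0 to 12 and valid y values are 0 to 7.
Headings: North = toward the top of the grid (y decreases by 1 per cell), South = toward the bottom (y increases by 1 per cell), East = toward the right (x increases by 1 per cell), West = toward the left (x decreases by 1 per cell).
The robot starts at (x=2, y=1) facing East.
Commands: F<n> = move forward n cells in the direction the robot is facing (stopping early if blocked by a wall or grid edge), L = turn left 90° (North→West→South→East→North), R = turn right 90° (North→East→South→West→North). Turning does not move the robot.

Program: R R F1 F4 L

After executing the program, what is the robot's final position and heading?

Start: (x=2, y=1), facing East
  R: turn right, now facing South
  R: turn right, now facing West
  F1: move forward 1, now at (x=1, y=1)
  F4: move forward 1/4 (blocked), now at (x=0, y=1)
  L: turn left, now facing South
Final: (x=0, y=1), facing South

Answer: Final position: (x=0, y=1), facing South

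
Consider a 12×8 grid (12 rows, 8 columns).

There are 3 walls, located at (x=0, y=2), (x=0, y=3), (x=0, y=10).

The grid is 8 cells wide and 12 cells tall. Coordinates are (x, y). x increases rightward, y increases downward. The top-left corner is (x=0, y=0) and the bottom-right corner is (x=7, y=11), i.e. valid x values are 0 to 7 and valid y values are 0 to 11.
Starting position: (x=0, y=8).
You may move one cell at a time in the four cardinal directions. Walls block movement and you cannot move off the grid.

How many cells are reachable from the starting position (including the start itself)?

BFS flood-fill from (x=0, y=8):
  Distance 0: (x=0, y=8)
  Distance 1: (x=0, y=7), (x=1, y=8), (x=0, y=9)
  Distance 2: (x=0, y=6), (x=1, y=7), (x=2, y=8), (x=1, y=9)
  Distance 3: (x=0, y=5), (x=1, y=6), (x=2, y=7), (x=3, y=8), (x=2, y=9), (x=1, y=10)
  Distance 4: (x=0, y=4), (x=1, y=5), (x=2, y=6), (x=3, y=7), (x=4, y=8), (x=3, y=9), (x=2, y=10), (x=1, y=11)
  Distance 5: (x=1, y=4), (x=2, y=5), (x=3, y=6), (x=4, y=7), (x=5, y=8), (x=4, y=9), (x=3, y=10), (x=0, y=11), (x=2, y=11)
  Distance 6: (x=1, y=3), (x=2, y=4), (x=3, y=5), (x=4, y=6), (x=5, y=7), (x=6, y=8), (x=5, y=9), (x=4, y=10), (x=3, y=11)
  Distance 7: (x=1, y=2), (x=2, y=3), (x=3, y=4), (x=4, y=5), (x=5, y=6), (x=6, y=7), (x=7, y=8), (x=6, y=9), (x=5, y=10), (x=4, y=11)
  Distance 8: (x=1, y=1), (x=2, y=2), (x=3, y=3), (x=4, y=4), (x=5, y=5), (x=6, y=6), (x=7, y=7), (x=7, y=9), (x=6, y=10), (x=5, y=11)
  Distance 9: (x=1, y=0), (x=0, y=1), (x=2, y=1), (x=3, y=2), (x=4, y=3), (x=5, y=4), (x=6, y=5), (x=7, y=6), (x=7, y=10), (x=6, y=11)
  Distance 10: (x=0, y=0), (x=2, y=0), (x=3, y=1), (x=4, y=2), (x=5, y=3), (x=6, y=4), (x=7, y=5), (x=7, y=11)
  Distance 11: (x=3, y=0), (x=4, y=1), (x=5, y=2), (x=6, y=3), (x=7, y=4)
  Distance 12: (x=4, y=0), (x=5, y=1), (x=6, y=2), (x=7, y=3)
  Distance 13: (x=5, y=0), (x=6, y=1), (x=7, y=2)
  Distance 14: (x=6, y=0), (x=7, y=1)
  Distance 15: (x=7, y=0)
Total reachable: 93 (grid has 93 open cells total)

Answer: Reachable cells: 93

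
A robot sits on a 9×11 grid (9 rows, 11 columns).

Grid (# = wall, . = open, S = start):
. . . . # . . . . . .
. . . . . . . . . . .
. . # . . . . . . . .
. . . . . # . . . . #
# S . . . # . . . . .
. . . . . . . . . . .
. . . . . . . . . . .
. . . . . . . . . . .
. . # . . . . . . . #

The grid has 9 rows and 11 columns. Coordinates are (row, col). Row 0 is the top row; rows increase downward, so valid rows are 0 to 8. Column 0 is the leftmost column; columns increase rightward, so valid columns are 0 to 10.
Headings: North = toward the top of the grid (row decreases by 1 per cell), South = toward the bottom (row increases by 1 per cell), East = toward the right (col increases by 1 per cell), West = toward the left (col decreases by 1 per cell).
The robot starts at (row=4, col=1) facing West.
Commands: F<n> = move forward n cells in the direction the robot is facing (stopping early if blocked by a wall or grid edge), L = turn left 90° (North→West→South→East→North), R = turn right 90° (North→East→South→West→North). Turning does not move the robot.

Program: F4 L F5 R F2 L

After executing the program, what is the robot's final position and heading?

Start: (row=4, col=1), facing West
  F4: move forward 0/4 (blocked), now at (row=4, col=1)
  L: turn left, now facing South
  F5: move forward 4/5 (blocked), now at (row=8, col=1)
  R: turn right, now facing West
  F2: move forward 1/2 (blocked), now at (row=8, col=0)
  L: turn left, now facing South
Final: (row=8, col=0), facing South

Answer: Final position: (row=8, col=0), facing South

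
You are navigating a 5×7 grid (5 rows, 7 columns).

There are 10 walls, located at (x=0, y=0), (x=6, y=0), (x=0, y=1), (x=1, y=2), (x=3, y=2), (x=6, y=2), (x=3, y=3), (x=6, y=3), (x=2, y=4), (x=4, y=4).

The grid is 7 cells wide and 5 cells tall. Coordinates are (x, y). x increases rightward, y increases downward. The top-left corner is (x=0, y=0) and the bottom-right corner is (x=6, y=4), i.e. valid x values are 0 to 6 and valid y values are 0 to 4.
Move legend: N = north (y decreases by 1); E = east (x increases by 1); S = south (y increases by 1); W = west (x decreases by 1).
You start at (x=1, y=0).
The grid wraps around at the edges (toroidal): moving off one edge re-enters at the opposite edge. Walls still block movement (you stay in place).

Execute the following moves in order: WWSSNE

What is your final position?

Start: (x=1, y=0)
  W (west): blocked, stay at (x=1, y=0)
  W (west): blocked, stay at (x=1, y=0)
  S (south): (x=1, y=0) -> (x=1, y=1)
  S (south): blocked, stay at (x=1, y=1)
  N (north): (x=1, y=1) -> (x=1, y=0)
  E (east): (x=1, y=0) -> (x=2, y=0)
Final: (x=2, y=0)

Answer: Final position: (x=2, y=0)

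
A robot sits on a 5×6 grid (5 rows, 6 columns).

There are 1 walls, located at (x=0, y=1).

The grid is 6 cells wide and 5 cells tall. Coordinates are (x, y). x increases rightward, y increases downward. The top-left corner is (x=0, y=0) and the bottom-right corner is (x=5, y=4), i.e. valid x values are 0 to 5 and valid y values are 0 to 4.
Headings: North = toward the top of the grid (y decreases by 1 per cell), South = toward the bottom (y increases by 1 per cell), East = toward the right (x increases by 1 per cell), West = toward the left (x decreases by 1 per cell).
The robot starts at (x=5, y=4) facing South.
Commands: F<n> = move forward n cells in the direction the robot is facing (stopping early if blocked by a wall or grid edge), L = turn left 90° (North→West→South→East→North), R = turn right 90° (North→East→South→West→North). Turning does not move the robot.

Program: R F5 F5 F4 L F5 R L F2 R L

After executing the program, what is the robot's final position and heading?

Answer: Final position: (x=0, y=4), facing South

Derivation:
Start: (x=5, y=4), facing South
  R: turn right, now facing West
  F5: move forward 5, now at (x=0, y=4)
  F5: move forward 0/5 (blocked), now at (x=0, y=4)
  F4: move forward 0/4 (blocked), now at (x=0, y=4)
  L: turn left, now facing South
  F5: move forward 0/5 (blocked), now at (x=0, y=4)
  R: turn right, now facing West
  L: turn left, now facing South
  F2: move forward 0/2 (blocked), now at (x=0, y=4)
  R: turn right, now facing West
  L: turn left, now facing South
Final: (x=0, y=4), facing South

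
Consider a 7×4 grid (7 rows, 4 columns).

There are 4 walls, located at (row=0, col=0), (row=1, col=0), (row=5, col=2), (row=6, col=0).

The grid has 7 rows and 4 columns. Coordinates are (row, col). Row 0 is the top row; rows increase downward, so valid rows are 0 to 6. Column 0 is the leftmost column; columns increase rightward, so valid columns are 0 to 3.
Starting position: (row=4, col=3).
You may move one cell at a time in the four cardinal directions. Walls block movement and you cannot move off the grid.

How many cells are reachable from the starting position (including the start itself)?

Answer: Reachable cells: 24

Derivation:
BFS flood-fill from (row=4, col=3):
  Distance 0: (row=4, col=3)
  Distance 1: (row=3, col=3), (row=4, col=2), (row=5, col=3)
  Distance 2: (row=2, col=3), (row=3, col=2), (row=4, col=1), (row=6, col=3)
  Distance 3: (row=1, col=3), (row=2, col=2), (row=3, col=1), (row=4, col=0), (row=5, col=1), (row=6, col=2)
  Distance 4: (row=0, col=3), (row=1, col=2), (row=2, col=1), (row=3, col=0), (row=5, col=0), (row=6, col=1)
  Distance 5: (row=0, col=2), (row=1, col=1), (row=2, col=0)
  Distance 6: (row=0, col=1)
Total reachable: 24 (grid has 24 open cells total)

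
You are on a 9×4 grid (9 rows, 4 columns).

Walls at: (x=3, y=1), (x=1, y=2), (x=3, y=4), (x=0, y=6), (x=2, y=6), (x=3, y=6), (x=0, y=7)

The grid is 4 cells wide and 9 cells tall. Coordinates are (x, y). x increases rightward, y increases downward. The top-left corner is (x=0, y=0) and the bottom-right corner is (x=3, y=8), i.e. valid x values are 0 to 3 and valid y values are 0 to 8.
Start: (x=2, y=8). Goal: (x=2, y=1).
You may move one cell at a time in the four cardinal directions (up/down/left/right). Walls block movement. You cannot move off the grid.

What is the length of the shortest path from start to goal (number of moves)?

BFS from (x=2, y=8) until reaching (x=2, y=1):
  Distance 0: (x=2, y=8)
  Distance 1: (x=2, y=7), (x=1, y=8), (x=3, y=8)
  Distance 2: (x=1, y=7), (x=3, y=7), (x=0, y=8)
  Distance 3: (x=1, y=6)
  Distance 4: (x=1, y=5)
  Distance 5: (x=1, y=4), (x=0, y=5), (x=2, y=5)
  Distance 6: (x=1, y=3), (x=0, y=4), (x=2, y=4), (x=3, y=5)
  Distance 7: (x=0, y=3), (x=2, y=3)
  Distance 8: (x=0, y=2), (x=2, y=2), (x=3, y=3)
  Distance 9: (x=0, y=1), (x=2, y=1), (x=3, y=2)  <- goal reached here
One shortest path (9 moves): (x=2, y=8) -> (x=1, y=8) -> (x=1, y=7) -> (x=1, y=6) -> (x=1, y=5) -> (x=2, y=5) -> (x=2, y=4) -> (x=2, y=3) -> (x=2, y=2) -> (x=2, y=1)

Answer: Shortest path length: 9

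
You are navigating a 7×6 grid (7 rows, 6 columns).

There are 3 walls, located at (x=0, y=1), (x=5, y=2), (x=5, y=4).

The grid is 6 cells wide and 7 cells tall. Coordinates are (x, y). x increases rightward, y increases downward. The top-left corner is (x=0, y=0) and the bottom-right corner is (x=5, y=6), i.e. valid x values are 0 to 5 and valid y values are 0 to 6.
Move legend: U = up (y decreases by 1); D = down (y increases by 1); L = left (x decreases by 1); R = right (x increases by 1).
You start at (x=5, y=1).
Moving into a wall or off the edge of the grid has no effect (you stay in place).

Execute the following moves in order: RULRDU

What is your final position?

Start: (x=5, y=1)
  R (right): blocked, stay at (x=5, y=1)
  U (up): (x=5, y=1) -> (x=5, y=0)
  L (left): (x=5, y=0) -> (x=4, y=0)
  R (right): (x=4, y=0) -> (x=5, y=0)
  D (down): (x=5, y=0) -> (x=5, y=1)
  U (up): (x=5, y=1) -> (x=5, y=0)
Final: (x=5, y=0)

Answer: Final position: (x=5, y=0)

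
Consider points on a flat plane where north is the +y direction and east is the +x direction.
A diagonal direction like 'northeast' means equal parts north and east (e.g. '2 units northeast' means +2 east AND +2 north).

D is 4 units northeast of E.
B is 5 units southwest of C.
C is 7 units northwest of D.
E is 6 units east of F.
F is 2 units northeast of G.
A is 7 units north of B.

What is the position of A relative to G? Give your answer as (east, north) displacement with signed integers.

Answer: A is at (east=0, north=15) relative to G.

Derivation:
Place G at the origin (east=0, north=0).
  F is 2 units northeast of G: delta (east=+2, north=+2); F at (east=2, north=2).
  E is 6 units east of F: delta (east=+6, north=+0); E at (east=8, north=2).
  D is 4 units northeast of E: delta (east=+4, north=+4); D at (east=12, north=6).
  C is 7 units northwest of D: delta (east=-7, north=+7); C at (east=5, north=13).
  B is 5 units southwest of C: delta (east=-5, north=-5); B at (east=0, north=8).
  A is 7 units north of B: delta (east=+0, north=+7); A at (east=0, north=15).
Therefore A relative to G: (east=0, north=15).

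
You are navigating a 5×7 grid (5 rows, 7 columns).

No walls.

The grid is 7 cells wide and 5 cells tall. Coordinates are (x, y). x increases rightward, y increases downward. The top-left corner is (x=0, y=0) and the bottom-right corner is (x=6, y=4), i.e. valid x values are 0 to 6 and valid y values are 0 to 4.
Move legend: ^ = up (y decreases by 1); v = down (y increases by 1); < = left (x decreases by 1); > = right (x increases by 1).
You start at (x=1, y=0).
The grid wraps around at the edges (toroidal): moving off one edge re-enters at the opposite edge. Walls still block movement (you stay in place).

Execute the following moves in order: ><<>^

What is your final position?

Start: (x=1, y=0)
  > (right): (x=1, y=0) -> (x=2, y=0)
  < (left): (x=2, y=0) -> (x=1, y=0)
  < (left): (x=1, y=0) -> (x=0, y=0)
  > (right): (x=0, y=0) -> (x=1, y=0)
  ^ (up): (x=1, y=0) -> (x=1, y=4)
Final: (x=1, y=4)

Answer: Final position: (x=1, y=4)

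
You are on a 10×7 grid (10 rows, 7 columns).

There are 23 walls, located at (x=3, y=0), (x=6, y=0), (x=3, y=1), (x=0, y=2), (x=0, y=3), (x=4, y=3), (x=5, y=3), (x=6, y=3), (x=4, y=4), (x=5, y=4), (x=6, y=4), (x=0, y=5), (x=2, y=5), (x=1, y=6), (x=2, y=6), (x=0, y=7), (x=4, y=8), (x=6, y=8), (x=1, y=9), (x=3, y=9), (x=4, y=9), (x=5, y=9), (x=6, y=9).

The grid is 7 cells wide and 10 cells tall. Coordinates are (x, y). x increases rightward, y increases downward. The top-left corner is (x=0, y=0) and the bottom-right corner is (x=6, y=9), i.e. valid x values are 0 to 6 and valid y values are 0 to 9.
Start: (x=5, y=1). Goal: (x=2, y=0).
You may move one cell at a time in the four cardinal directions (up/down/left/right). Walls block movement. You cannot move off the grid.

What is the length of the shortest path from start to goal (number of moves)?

BFS from (x=5, y=1) until reaching (x=2, y=0):
  Distance 0: (x=5, y=1)
  Distance 1: (x=5, y=0), (x=4, y=1), (x=6, y=1), (x=5, y=2)
  Distance 2: (x=4, y=0), (x=4, y=2), (x=6, y=2)
  Distance 3: (x=3, y=2)
  Distance 4: (x=2, y=2), (x=3, y=3)
  Distance 5: (x=2, y=1), (x=1, y=2), (x=2, y=3), (x=3, y=4)
  Distance 6: (x=2, y=0), (x=1, y=1), (x=1, y=3), (x=2, y=4), (x=3, y=5)  <- goal reached here
One shortest path (6 moves): (x=5, y=1) -> (x=4, y=1) -> (x=4, y=2) -> (x=3, y=2) -> (x=2, y=2) -> (x=2, y=1) -> (x=2, y=0)

Answer: Shortest path length: 6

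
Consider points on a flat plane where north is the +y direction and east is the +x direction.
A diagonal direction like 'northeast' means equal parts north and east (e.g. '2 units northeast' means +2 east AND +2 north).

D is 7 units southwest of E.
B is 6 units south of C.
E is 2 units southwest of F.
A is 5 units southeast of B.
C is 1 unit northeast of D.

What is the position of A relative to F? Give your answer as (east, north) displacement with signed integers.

Place F at the origin (east=0, north=0).
  E is 2 units southwest of F: delta (east=-2, north=-2); E at (east=-2, north=-2).
  D is 7 units southwest of E: delta (east=-7, north=-7); D at (east=-9, north=-9).
  C is 1 unit northeast of D: delta (east=+1, north=+1); C at (east=-8, north=-8).
  B is 6 units south of C: delta (east=+0, north=-6); B at (east=-8, north=-14).
  A is 5 units southeast of B: delta (east=+5, north=-5); A at (east=-3, north=-19).
Therefore A relative to F: (east=-3, north=-19).

Answer: A is at (east=-3, north=-19) relative to F.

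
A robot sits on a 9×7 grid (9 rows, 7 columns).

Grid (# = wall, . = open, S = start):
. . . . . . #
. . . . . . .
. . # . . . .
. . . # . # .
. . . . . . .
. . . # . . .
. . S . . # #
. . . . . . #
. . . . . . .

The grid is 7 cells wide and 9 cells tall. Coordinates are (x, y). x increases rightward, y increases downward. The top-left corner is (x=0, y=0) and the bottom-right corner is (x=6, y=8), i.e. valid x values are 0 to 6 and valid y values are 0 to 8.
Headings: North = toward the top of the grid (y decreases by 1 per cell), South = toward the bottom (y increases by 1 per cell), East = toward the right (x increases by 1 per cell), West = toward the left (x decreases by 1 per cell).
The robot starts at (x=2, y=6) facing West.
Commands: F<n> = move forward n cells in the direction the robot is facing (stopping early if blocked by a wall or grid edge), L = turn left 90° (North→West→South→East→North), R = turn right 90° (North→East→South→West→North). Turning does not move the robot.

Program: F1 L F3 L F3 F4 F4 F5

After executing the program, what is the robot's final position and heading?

Answer: Final position: (x=6, y=8), facing East

Derivation:
Start: (x=2, y=6), facing West
  F1: move forward 1, now at (x=1, y=6)
  L: turn left, now facing South
  F3: move forward 2/3 (blocked), now at (x=1, y=8)
  L: turn left, now facing East
  F3: move forward 3, now at (x=4, y=8)
  F4: move forward 2/4 (blocked), now at (x=6, y=8)
  F4: move forward 0/4 (blocked), now at (x=6, y=8)
  F5: move forward 0/5 (blocked), now at (x=6, y=8)
Final: (x=6, y=8), facing East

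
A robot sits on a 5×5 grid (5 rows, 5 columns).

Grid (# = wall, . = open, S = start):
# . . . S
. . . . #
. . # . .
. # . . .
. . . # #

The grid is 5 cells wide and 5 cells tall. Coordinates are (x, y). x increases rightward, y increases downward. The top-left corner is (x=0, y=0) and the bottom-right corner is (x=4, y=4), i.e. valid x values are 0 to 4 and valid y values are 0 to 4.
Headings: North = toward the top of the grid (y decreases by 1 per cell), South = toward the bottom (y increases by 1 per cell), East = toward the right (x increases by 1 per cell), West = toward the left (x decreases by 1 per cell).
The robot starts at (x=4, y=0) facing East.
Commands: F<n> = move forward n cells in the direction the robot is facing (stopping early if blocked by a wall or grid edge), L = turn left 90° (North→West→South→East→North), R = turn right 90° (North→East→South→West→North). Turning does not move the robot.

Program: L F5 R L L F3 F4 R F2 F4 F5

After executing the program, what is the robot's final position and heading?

Answer: Final position: (x=1, y=0), facing North

Derivation:
Start: (x=4, y=0), facing East
  L: turn left, now facing North
  F5: move forward 0/5 (blocked), now at (x=4, y=0)
  R: turn right, now facing East
  L: turn left, now facing North
  L: turn left, now facing West
  F3: move forward 3, now at (x=1, y=0)
  F4: move forward 0/4 (blocked), now at (x=1, y=0)
  R: turn right, now facing North
  F2: move forward 0/2 (blocked), now at (x=1, y=0)
  F4: move forward 0/4 (blocked), now at (x=1, y=0)
  F5: move forward 0/5 (blocked), now at (x=1, y=0)
Final: (x=1, y=0), facing North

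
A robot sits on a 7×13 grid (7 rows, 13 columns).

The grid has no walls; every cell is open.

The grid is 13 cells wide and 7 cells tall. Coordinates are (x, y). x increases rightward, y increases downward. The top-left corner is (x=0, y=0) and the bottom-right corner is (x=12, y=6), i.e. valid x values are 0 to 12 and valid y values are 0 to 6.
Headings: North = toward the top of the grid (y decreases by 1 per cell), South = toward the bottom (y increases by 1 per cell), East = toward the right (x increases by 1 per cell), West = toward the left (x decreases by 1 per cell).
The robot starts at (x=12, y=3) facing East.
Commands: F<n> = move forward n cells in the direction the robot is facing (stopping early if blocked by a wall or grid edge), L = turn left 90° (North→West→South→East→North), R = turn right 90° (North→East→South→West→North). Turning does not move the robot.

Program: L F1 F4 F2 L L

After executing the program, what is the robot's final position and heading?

Start: (x=12, y=3), facing East
  L: turn left, now facing North
  F1: move forward 1, now at (x=12, y=2)
  F4: move forward 2/4 (blocked), now at (x=12, y=0)
  F2: move forward 0/2 (blocked), now at (x=12, y=0)
  L: turn left, now facing West
  L: turn left, now facing South
Final: (x=12, y=0), facing South

Answer: Final position: (x=12, y=0), facing South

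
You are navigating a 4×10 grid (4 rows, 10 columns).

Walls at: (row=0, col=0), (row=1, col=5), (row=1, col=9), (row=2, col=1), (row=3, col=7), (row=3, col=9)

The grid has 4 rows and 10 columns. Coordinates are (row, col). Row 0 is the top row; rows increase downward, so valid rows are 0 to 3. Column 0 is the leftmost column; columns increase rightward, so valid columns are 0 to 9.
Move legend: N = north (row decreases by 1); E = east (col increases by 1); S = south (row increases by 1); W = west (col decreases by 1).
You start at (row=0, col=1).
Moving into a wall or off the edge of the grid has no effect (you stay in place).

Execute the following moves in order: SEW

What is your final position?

Start: (row=0, col=1)
  S (south): (row=0, col=1) -> (row=1, col=1)
  E (east): (row=1, col=1) -> (row=1, col=2)
  W (west): (row=1, col=2) -> (row=1, col=1)
Final: (row=1, col=1)

Answer: Final position: (row=1, col=1)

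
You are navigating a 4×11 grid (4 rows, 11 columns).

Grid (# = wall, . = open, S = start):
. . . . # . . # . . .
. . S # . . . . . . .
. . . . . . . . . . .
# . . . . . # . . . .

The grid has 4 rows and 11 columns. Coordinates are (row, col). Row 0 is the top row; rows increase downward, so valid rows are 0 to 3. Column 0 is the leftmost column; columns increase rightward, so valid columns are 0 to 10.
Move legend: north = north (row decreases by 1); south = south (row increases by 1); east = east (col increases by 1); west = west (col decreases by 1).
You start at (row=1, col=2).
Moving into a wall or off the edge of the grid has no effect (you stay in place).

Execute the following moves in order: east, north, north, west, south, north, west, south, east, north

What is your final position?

Answer: Final position: (row=0, col=1)

Derivation:
Start: (row=1, col=2)
  east (east): blocked, stay at (row=1, col=2)
  north (north): (row=1, col=2) -> (row=0, col=2)
  north (north): blocked, stay at (row=0, col=2)
  west (west): (row=0, col=2) -> (row=0, col=1)
  south (south): (row=0, col=1) -> (row=1, col=1)
  north (north): (row=1, col=1) -> (row=0, col=1)
  west (west): (row=0, col=1) -> (row=0, col=0)
  south (south): (row=0, col=0) -> (row=1, col=0)
  east (east): (row=1, col=0) -> (row=1, col=1)
  north (north): (row=1, col=1) -> (row=0, col=1)
Final: (row=0, col=1)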